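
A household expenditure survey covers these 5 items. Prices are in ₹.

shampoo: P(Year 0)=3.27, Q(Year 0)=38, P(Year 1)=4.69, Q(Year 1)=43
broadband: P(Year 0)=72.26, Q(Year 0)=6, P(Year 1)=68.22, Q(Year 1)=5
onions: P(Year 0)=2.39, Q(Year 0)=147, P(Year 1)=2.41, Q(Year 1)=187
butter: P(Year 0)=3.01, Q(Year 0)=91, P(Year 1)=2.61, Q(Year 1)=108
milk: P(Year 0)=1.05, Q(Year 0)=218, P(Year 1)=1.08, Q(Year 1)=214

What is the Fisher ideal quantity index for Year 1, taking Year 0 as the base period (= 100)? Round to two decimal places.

Laspeyres component (base-period weights):
ΣP(Year 0)Q(Year 1) = 3.27×43 + 72.26×5 + 2.39×187 + 3.01×108 + 1.05×214 = 140.61 + 361.3 + 446.93 + 325.08 + 224.7 = 1498.62
ΣP(Year 0)Q(Year 0) = 3.27×38 + 72.26×6 + 2.39×147 + 3.01×91 + 1.05×218 = 124.26 + 433.56 + 351.33 + 273.91 + 228.9 = 1411.96
L = 1498.62 / 1411.96 × 100 = 106.1376
Paasche component (current-period weights):
ΣP(Year 1)Q(Year 1) = 4.69×43 + 68.22×5 + 2.41×187 + 2.61×108 + 1.08×214 = 201.67 + 341.1 + 450.67 + 281.88 + 231.12 = 1506.44
ΣP(Year 1)Q(Year 0) = 4.69×38 + 68.22×6 + 2.41×147 + 2.61×91 + 1.08×218 = 178.22 + 409.32 + 354.27 + 237.51 + 235.44 = 1414.76
P = 1506.44 / 1414.76 × 100 = 106.4803
Fisher = √(L × P) = √(106.1376 × 106.4803) = 106.3088

106.31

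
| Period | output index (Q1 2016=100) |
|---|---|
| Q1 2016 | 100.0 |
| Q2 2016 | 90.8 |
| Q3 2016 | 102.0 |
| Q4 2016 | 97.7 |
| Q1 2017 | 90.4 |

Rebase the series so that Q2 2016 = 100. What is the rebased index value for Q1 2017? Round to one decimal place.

99.6

Rebased(Q1 2017) = 90.4 / 90.8 × 100 = 99.5595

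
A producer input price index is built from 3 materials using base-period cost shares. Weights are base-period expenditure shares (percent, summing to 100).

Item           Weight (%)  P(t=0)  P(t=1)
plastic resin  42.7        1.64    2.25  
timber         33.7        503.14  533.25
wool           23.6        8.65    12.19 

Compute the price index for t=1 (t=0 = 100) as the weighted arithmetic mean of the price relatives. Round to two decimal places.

plastic resin: 42.7 × (2.25/1.64) = 42.7 × 1.371951 = 58.5823
timber: 33.7 × (533.25/503.14) = 33.7 × 1.059844 = 35.7167
wool: 23.6 × (12.19/8.65) = 23.6 × 1.409249 = 33.2583
Index = Σ wᵢ·(p₁ᵢ/p₀ᵢ) = 58.5823 + 35.7167 + 33.2583 = 127.5573

127.56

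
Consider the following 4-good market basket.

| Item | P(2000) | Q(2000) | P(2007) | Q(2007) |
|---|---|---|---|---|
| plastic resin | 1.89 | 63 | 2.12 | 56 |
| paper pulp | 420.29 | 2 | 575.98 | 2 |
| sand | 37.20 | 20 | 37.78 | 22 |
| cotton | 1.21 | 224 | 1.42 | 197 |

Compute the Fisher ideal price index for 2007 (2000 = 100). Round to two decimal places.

Laspeyres component (base-period weights):
ΣP(2007)Q(2000) = 2.12×63 + 575.98×2 + 37.78×20 + 1.42×224 = 133.56 + 1151.96 + 755.6 + 318.08 = 2359.2
ΣP(2000)Q(2000) = 1.89×63 + 420.29×2 + 37.20×20 + 1.21×224 = 119.07 + 840.58 + 744 + 271.04 = 1974.69
L = 2359.2 / 1974.69 × 100 = 119.4719
Paasche component (current-period weights):
ΣP(2007)Q(2007) = 2.12×56 + 575.98×2 + 37.78×22 + 1.42×197 = 118.72 + 1151.96 + 831.16 + 279.74 = 2381.58
ΣP(2000)Q(2007) = 1.89×56 + 420.29×2 + 37.20×22 + 1.21×197 = 105.84 + 840.58 + 818.4 + 238.37 = 2003.19
P = 2381.58 / 2003.19 × 100 = 118.8894
Fisher = √(L × P) = √(119.4719 × 118.8894) = 119.1803

119.18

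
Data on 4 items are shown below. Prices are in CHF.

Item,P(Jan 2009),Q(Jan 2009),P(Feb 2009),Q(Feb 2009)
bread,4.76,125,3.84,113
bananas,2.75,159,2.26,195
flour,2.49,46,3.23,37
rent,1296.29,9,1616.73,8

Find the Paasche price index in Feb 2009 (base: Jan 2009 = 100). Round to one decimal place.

120.7

Paasche price index uses current-period quantities as weights.
ΣP(Feb 2009)·Q(Feb 2009) = 3.84×113 + 2.26×195 + 3.23×37 + 1616.73×8 = 433.92 + 440.7 + 119.51 + 12933.84 = 13927.97
ΣP(Jan 2009)·Q(Feb 2009) = 4.76×113 + 2.75×195 + 2.49×37 + 1296.29×8 = 537.88 + 536.25 + 92.13 + 10370.32 = 11536.58
Index = 13927.97 / 11536.58 × 100 = 120.7288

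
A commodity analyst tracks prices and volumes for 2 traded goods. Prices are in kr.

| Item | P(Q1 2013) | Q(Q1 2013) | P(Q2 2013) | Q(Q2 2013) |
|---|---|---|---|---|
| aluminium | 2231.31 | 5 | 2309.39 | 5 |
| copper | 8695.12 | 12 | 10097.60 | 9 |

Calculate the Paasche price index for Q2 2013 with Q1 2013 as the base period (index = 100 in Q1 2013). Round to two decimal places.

114.55

Paasche price index uses current-period quantities as weights.
ΣP(Q2 2013)·Q(Q2 2013) = 2309.39×5 + 10097.60×9 = 11546.95 + 90878.4 = 102425.35
ΣP(Q1 2013)·Q(Q2 2013) = 2231.31×5 + 8695.12×9 = 11156.55 + 78256.08 = 89412.63
Index = 102425.35 / 89412.63 × 100 = 114.5536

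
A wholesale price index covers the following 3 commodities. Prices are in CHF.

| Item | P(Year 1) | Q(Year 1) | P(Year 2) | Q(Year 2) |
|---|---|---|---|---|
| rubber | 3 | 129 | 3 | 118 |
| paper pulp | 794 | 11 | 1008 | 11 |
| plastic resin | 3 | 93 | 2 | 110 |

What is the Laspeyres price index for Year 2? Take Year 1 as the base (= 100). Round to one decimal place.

124.1

Laspeyres price index uses base-period quantities as weights.
ΣP(Year 2)·Q(Year 1) = 3×129 + 1008×11 + 2×93 = 387 + 11088 + 186 = 11661
ΣP(Year 1)·Q(Year 1) = 3×129 + 794×11 + 3×93 = 387 + 8734 + 279 = 9400
Index = 11661 / 9400 × 100 = 124.0532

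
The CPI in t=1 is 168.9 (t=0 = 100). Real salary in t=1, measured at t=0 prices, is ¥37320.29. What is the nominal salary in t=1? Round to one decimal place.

Nominal = Real × (Index/100) = 37320.29 × (168.9/100)
        = 37320.29 × 1.689 = 63033.9698

63034.0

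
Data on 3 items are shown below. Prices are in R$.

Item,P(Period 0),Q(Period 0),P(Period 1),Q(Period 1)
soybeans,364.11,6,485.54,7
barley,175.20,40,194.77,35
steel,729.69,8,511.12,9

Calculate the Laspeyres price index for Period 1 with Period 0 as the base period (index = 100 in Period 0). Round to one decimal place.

Laspeyres price index uses base-period quantities as weights.
ΣP(Period 1)·Q(Period 0) = 485.54×6 + 194.77×40 + 511.12×8 = 2913.24 + 7790.8 + 4088.96 = 14793
ΣP(Period 0)·Q(Period 0) = 364.11×6 + 175.20×40 + 729.69×8 = 2184.66 + 7008 + 5837.52 = 15030.18
Index = 14793 / 15030.18 × 100 = 98.4220

98.4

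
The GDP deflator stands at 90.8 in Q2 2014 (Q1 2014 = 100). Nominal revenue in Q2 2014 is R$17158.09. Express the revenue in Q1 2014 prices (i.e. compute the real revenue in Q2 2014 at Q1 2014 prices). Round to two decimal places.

18896.57

Real = Nominal ÷ (Index/100) = 17158.09 ÷ (90.8/100)
     = 17158.09 ÷ 0.908 = 18896.5749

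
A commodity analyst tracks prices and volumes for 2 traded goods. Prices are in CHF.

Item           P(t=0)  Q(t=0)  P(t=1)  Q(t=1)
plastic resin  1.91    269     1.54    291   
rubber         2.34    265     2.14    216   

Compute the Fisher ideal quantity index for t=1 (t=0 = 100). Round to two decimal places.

93.18

Laspeyres component (base-period weights):
ΣP(t=0)Q(t=1) = 1.91×291 + 2.34×216 = 555.81 + 505.44 = 1061.25
ΣP(t=0)Q(t=0) = 1.91×269 + 2.34×265 = 513.79 + 620.1 = 1133.89
L = 1061.25 / 1133.89 × 100 = 93.5937
Paasche component (current-period weights):
ΣP(t=1)Q(t=1) = 1.54×291 + 2.14×216 = 448.14 + 462.24 = 910.38
ΣP(t=1)Q(t=0) = 1.54×269 + 2.14×265 = 414.26 + 567.1 = 981.36
P = 910.38 / 981.36 × 100 = 92.7672
Fisher = √(L × P) = √(93.5937 × 92.7672) = 93.1795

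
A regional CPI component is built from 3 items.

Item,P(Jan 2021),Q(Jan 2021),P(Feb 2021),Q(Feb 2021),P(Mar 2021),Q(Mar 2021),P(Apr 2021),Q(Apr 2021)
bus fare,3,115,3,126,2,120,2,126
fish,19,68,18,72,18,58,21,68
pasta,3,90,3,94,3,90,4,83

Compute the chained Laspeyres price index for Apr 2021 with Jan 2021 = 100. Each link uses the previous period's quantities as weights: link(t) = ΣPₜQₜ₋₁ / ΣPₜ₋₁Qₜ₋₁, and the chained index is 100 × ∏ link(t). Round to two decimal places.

Link Jan 2021→Feb 2021:
ΣP(Feb 2021)Q(Jan 2021) = 3×115 + 18×68 + 3×90 = 345 + 1224 + 270 = 1839
ΣP(Jan 2021)Q(Jan 2021) = 3×115 + 19×68 + 3×90 = 345 + 1292 + 270 = 1907
link = 1839/1907 = 0.964342
Link Feb 2021→Mar 2021:
ΣP(Mar 2021)Q(Feb 2021) = 2×126 + 18×72 + 3×94 = 252 + 1296 + 282 = 1830
ΣP(Feb 2021)Q(Feb 2021) = 3×126 + 18×72 + 3×94 = 378 + 1296 + 282 = 1956
link = 1830/1956 = 0.935583
Link Mar 2021→Apr 2021:
ΣP(Apr 2021)Q(Mar 2021) = 2×120 + 21×58 + 4×90 = 240 + 1218 + 360 = 1818
ΣP(Mar 2021)Q(Mar 2021) = 2×120 + 18×58 + 3×90 = 240 + 1044 + 270 = 1554
link = 1818/1554 = 1.169884
Chained index = 100 × 0.964342 × 0.935583 × 1.169884 = 105.5495

105.55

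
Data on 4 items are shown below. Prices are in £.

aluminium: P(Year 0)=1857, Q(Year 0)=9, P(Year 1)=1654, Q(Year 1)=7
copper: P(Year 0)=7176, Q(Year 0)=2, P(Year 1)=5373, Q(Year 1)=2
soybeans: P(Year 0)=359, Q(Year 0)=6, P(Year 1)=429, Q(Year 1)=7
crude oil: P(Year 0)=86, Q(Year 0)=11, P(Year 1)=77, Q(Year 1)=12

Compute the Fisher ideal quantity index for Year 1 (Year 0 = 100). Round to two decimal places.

90.39

Laspeyres component (base-period weights):
ΣP(Year 0)Q(Year 1) = 1857×7 + 7176×2 + 359×7 + 86×12 = 12999 + 14352 + 2513 + 1032 = 30896
ΣP(Year 0)Q(Year 0) = 1857×9 + 7176×2 + 359×6 + 86×11 = 16713 + 14352 + 2154 + 946 = 34165
L = 30896 / 34165 × 100 = 90.4317
Paasche component (current-period weights):
ΣP(Year 1)Q(Year 1) = 1654×7 + 5373×2 + 429×7 + 77×12 = 11578 + 10746 + 3003 + 924 = 26251
ΣP(Year 1)Q(Year 0) = 1654×9 + 5373×2 + 429×6 + 77×11 = 14886 + 10746 + 2574 + 847 = 29053
P = 26251 / 29053 × 100 = 90.3556
Fisher = √(L × P) = √(90.4317 × 90.3556) = 90.3936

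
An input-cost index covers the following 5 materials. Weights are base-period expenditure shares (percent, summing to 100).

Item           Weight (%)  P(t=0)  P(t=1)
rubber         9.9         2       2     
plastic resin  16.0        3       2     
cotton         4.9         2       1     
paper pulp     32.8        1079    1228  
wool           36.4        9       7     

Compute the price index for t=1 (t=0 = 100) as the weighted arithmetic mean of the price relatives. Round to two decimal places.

rubber: 9.9 × (2/2) = 9.9 × 1.000000 = 9.9000
plastic resin: 16.0 × (2/3) = 16.0 × 0.666667 = 10.6667
cotton: 4.9 × (1/2) = 4.9 × 0.500000 = 2.4500
paper pulp: 32.8 × (1228/1079) = 32.8 × 1.138091 = 37.3294
wool: 36.4 × (7/9) = 36.4 × 0.777778 = 28.3111
Index = Σ wᵢ·(p₁ᵢ/p₀ᵢ) = 9.9000 + 10.6667 + 2.4500 + 37.3294 + 28.3111 = 88.6572

88.66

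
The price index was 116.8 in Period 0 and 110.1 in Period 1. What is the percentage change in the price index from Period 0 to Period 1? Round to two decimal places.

Change = (110.1 − 116.8) / 116.8 × 100
       = -6.7 / 116.8 × 100 = -5.7363%

-5.74%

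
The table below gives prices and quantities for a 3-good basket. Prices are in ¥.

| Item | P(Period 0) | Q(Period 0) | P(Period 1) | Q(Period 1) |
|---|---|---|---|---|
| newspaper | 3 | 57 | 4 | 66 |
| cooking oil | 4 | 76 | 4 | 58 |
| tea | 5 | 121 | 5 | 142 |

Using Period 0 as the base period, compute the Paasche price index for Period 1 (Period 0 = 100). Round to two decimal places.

105.79

Paasche price index uses current-period quantities as weights.
ΣP(Period 1)·Q(Period 1) = 4×66 + 4×58 + 5×142 = 264 + 232 + 710 = 1206
ΣP(Period 0)·Q(Period 1) = 3×66 + 4×58 + 5×142 = 198 + 232 + 710 = 1140
Index = 1206 / 1140 × 100 = 105.7895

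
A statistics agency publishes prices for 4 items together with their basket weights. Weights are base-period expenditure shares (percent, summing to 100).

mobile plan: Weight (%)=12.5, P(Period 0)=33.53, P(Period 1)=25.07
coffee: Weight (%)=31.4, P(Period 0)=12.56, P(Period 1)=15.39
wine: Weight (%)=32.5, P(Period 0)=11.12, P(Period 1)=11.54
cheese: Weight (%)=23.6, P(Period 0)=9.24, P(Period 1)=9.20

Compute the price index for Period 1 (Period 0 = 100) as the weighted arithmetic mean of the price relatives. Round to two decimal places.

mobile plan: 12.5 × (25.07/33.53) = 12.5 × 0.747689 = 9.3461
coffee: 31.4 × (15.39/12.56) = 31.4 × 1.225318 = 38.4750
wine: 32.5 × (11.54/11.12) = 32.5 × 1.037770 = 33.7275
cheese: 23.6 × (9.20/9.24) = 23.6 × 0.995671 = 23.4978
Index = Σ wᵢ·(p₁ᵢ/p₀ᵢ) = 9.3461 + 38.4750 + 33.7275 + 23.4978 = 105.0465

105.05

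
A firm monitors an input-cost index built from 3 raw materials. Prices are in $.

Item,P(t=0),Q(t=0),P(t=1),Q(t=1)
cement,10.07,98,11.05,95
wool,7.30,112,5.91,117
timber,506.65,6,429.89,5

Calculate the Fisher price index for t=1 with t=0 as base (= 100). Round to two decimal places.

89.41

Laspeyres component (base-period weights):
ΣP(t=1)Q(t=0) = 11.05×98 + 5.91×112 + 429.89×6 = 1082.9 + 661.92 + 2579.34 = 4324.16
ΣP(t=0)Q(t=0) = 10.07×98 + 7.30×112 + 506.65×6 = 986.86 + 817.6 + 3039.9 = 4844.36
L = 4324.16 / 4844.36 × 100 = 89.2617
Paasche component (current-period weights):
ΣP(t=1)Q(t=1) = 11.05×95 + 5.91×117 + 429.89×5 = 1049.75 + 691.47 + 2149.45 = 3890.67
ΣP(t=0)Q(t=1) = 10.07×95 + 7.30×117 + 506.65×5 = 956.65 + 854.1 + 2533.25 = 4344
P = 3890.67 / 4344 × 100 = 89.5642
Fisher = √(L × P) = √(89.2617 × 89.5642) = 89.4129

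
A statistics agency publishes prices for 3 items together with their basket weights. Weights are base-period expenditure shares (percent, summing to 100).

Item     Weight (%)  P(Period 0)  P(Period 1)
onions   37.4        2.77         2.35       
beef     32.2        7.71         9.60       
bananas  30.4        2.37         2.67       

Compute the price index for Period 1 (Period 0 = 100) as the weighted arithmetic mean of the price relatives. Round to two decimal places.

onions: 37.4 × (2.35/2.77) = 37.4 × 0.848375 = 31.7292
beef: 32.2 × (9.60/7.71) = 32.2 × 1.245136 = 40.0934
bananas: 30.4 × (2.67/2.37) = 30.4 × 1.126582 = 34.2481
Index = Σ wᵢ·(p₁ᵢ/p₀ᵢ) = 31.7292 + 40.0934 + 34.2481 = 106.0707

106.07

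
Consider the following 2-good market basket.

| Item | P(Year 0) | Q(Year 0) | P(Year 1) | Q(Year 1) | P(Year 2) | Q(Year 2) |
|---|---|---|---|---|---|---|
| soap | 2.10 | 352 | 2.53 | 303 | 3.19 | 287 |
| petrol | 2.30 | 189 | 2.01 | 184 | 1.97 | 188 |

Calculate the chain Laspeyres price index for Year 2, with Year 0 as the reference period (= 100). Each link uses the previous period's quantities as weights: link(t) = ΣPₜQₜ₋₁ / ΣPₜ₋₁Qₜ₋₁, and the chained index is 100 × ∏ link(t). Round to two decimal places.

Link Year 0→Year 1:
ΣP(Year 1)Q(Year 0) = 2.53×352 + 2.01×189 = 890.56 + 379.89 = 1270.45
ΣP(Year 0)Q(Year 0) = 2.10×352 + 2.30×189 = 739.2 + 434.7 = 1173.9
link = 1270.45/1173.9 = 1.082247
Link Year 1→Year 2:
ΣP(Year 2)Q(Year 1) = 3.19×303 + 1.97×184 = 966.57 + 362.48 = 1329.05
ΣP(Year 1)Q(Year 1) = 2.53×303 + 2.01×184 = 766.59 + 369.84 = 1136.43
link = 1329.05/1136.43 = 1.169496
Chained index = 100 × 1.082247 × 1.169496 = 126.5683

126.57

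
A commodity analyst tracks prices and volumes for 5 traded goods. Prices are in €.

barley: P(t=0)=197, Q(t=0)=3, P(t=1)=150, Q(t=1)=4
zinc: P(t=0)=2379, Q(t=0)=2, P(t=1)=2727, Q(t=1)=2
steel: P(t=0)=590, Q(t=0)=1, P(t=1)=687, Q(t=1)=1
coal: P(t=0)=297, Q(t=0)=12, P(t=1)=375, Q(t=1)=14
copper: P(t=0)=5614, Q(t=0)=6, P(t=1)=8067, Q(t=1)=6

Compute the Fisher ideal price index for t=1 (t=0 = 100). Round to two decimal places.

Laspeyres component (base-period weights):
ΣP(t=1)Q(t=0) = 150×3 + 2727×2 + 687×1 + 375×12 + 8067×6 = 450 + 5454 + 687 + 4500 + 48402 = 59493
ΣP(t=0)Q(t=0) = 197×3 + 2379×2 + 590×1 + 297×12 + 5614×6 = 591 + 4758 + 590 + 3564 + 33684 = 43187
L = 59493 / 43187 × 100 = 137.7567
Paasche component (current-period weights):
ΣP(t=1)Q(t=1) = 150×4 + 2727×2 + 687×1 + 375×14 + 8067×6 = 600 + 5454 + 687 + 5250 + 48402 = 60393
ΣP(t=0)Q(t=1) = 197×4 + 2379×2 + 590×1 + 297×14 + 5614×6 = 788 + 4758 + 590 + 4158 + 33684 = 43978
P = 60393 / 43978 × 100 = 137.3255
Fisher = √(L × P) = √(137.7567 × 137.3255) = 137.5409

137.54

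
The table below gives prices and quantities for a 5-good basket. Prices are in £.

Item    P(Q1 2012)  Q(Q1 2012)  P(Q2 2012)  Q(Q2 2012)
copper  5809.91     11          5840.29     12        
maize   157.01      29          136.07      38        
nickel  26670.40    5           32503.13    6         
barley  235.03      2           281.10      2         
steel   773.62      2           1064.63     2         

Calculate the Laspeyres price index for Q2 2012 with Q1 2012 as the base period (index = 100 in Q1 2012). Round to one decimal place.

114.5

Laspeyres price index uses base-period quantities as weights.
ΣP(Q2 2012)·Q(Q1 2012) = 5840.29×11 + 136.07×29 + 32503.13×5 + 281.10×2 + 1064.63×2 = 64243.19 + 3946.03 + 162515.65 + 562.2 + 2129.26 = 233396.33
ΣP(Q1 2012)·Q(Q1 2012) = 5809.91×11 + 157.01×29 + 26670.40×5 + 235.03×2 + 773.62×2 = 63909.01 + 4553.29 + 133352 + 470.06 + 1547.24 = 203831.6
Index = 233396.33 / 203831.6 × 100 = 114.5045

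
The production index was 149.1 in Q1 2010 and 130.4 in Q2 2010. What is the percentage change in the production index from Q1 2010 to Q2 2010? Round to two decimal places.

Change = (130.4 − 149.1) / 149.1 × 100
       = -18.7 / 149.1 × 100 = -12.5419%

-12.54%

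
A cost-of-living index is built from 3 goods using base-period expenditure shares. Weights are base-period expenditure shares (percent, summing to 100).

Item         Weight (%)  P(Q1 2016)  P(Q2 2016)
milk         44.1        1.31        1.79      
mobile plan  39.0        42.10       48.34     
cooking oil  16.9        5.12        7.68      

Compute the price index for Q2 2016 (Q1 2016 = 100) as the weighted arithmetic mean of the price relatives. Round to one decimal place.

130.4

milk: 44.1 × (1.79/1.31) = 44.1 × 1.366412 = 60.2588
mobile plan: 39.0 × (48.34/42.10) = 39.0 × 1.148219 = 44.7805
cooking oil: 16.9 × (7.68/5.12) = 16.9 × 1.500000 = 25.3500
Index = Σ wᵢ·(p₁ᵢ/p₀ᵢ) = 60.2588 + 44.7805 + 25.3500 = 130.3893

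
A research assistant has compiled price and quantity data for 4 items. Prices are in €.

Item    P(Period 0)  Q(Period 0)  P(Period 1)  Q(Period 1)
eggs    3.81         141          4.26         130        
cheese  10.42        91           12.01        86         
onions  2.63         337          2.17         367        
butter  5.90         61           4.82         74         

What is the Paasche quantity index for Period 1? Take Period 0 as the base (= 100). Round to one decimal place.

100.8

Paasche quantity index uses current-period prices as weights.
ΣP(Period 1)·Q(Period 1) = 4.26×130 + 12.01×86 + 2.17×367 + 4.82×74 = 553.8 + 1032.86 + 796.39 + 356.68 = 2739.73
ΣP(Period 1)·Q(Period 0) = 4.26×141 + 12.01×91 + 2.17×337 + 4.82×61 = 600.66 + 1092.91 + 731.29 + 294.02 = 2718.88
Index = 2739.73 / 2718.88 × 100 = 100.7669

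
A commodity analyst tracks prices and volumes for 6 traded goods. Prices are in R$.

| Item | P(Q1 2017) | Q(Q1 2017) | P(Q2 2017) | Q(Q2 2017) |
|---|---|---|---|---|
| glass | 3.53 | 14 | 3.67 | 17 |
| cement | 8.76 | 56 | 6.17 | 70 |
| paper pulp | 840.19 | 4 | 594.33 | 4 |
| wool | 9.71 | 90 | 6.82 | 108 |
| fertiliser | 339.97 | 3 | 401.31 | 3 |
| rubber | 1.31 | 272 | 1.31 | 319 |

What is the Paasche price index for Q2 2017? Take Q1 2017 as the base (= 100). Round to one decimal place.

Paasche price index uses current-period quantities as weights.
ΣP(Q2 2017)·Q(Q2 2017) = 3.67×17 + 6.17×70 + 594.33×4 + 6.82×108 + 401.31×3 + 1.31×319 = 62.39 + 431.9 + 2377.32 + 736.56 + 1203.93 + 417.89 = 5229.99
ΣP(Q1 2017)·Q(Q2 2017) = 3.53×17 + 8.76×70 + 840.19×4 + 9.71×108 + 339.97×3 + 1.31×319 = 60.01 + 613.2 + 3360.76 + 1048.68 + 1019.91 + 417.89 = 6520.45
Index = 5229.99 / 6520.45 × 100 = 80.2090

80.2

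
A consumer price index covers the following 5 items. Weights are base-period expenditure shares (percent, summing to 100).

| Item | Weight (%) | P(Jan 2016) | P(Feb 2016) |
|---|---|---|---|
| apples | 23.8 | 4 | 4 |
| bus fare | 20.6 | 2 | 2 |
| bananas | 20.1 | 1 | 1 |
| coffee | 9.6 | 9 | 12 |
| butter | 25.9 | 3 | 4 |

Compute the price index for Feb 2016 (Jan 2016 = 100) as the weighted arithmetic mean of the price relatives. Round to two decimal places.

apples: 23.8 × (4/4) = 23.8 × 1.000000 = 23.8000
bus fare: 20.6 × (2/2) = 20.6 × 1.000000 = 20.6000
bananas: 20.1 × (1/1) = 20.1 × 1.000000 = 20.1000
coffee: 9.6 × (12/9) = 9.6 × 1.333333 = 12.8000
butter: 25.9 × (4/3) = 25.9 × 1.333333 = 34.5333
Index = Σ wᵢ·(p₁ᵢ/p₀ᵢ) = 23.8000 + 20.6000 + 20.1000 + 12.8000 + 34.5333 = 111.8333

111.83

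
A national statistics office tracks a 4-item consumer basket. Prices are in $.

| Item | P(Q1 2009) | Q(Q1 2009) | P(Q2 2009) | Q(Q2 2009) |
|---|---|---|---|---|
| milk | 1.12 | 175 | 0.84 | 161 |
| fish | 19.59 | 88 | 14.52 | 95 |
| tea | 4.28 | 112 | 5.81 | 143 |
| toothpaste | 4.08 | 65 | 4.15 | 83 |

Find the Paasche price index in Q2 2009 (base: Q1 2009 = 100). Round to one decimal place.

89.9

Paasche price index uses current-period quantities as weights.
ΣP(Q2 2009)·Q(Q2 2009) = 0.84×161 + 14.52×95 + 5.81×143 + 4.15×83 = 135.24 + 1379.4 + 830.83 + 344.45 = 2689.92
ΣP(Q1 2009)·Q(Q2 2009) = 1.12×161 + 19.59×95 + 4.28×143 + 4.08×83 = 180.32 + 1861.05 + 612.04 + 338.64 = 2992.05
Index = 2689.92 / 2992.05 × 100 = 89.9022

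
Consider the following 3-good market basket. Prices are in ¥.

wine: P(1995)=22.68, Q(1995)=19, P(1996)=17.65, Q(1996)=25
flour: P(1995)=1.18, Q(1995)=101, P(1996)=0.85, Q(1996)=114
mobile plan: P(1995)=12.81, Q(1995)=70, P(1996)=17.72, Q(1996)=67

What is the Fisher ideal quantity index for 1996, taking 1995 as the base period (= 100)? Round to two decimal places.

Laspeyres component (base-period weights):
ΣP(1995)Q(1996) = 22.68×25 + 1.18×114 + 12.81×67 = 567 + 134.52 + 858.27 = 1559.79
ΣP(1995)Q(1995) = 22.68×19 + 1.18×101 + 12.81×70 = 430.92 + 119.18 + 896.7 = 1446.8
L = 1559.79 / 1446.8 × 100 = 107.8096
Paasche component (current-period weights):
ΣP(1996)Q(1996) = 17.65×25 + 0.85×114 + 17.72×67 = 441.25 + 96.9 + 1187.24 = 1725.39
ΣP(1996)Q(1995) = 17.65×19 + 0.85×101 + 17.72×70 = 335.35 + 85.85 + 1240.4 = 1661.6
P = 1725.39 / 1661.6 × 100 = 103.8391
Fisher = √(L × P) = √(107.8096 × 103.8391) = 105.8057

105.81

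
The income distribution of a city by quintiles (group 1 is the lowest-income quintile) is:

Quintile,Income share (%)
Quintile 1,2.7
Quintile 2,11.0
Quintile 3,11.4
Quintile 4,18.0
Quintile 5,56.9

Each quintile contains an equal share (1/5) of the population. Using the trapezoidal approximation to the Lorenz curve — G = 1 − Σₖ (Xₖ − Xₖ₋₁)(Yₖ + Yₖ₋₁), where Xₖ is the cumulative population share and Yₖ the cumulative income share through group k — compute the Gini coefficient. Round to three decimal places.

0.462

Cumulative income shares Yₖ: 0.0270, 0.1370, 0.2510, 0.4310, 1.0000
Σ (Xₖ−Xₖ₋₁)(Yₖ+Yₖ₋₁) = (1/5)(0.0270+0.0000) + (1/5)(0.1370+0.0270) + (1/5)(0.2510+0.1370) + (1/5)(0.4310+0.2510) + (1/5)(1.0000+0.4310)
  = 0.0054 + 0.0328 + 0.0776 + 0.1364 + 0.2862 = 0.5384
G = 1 − 0.5384 = 0.4616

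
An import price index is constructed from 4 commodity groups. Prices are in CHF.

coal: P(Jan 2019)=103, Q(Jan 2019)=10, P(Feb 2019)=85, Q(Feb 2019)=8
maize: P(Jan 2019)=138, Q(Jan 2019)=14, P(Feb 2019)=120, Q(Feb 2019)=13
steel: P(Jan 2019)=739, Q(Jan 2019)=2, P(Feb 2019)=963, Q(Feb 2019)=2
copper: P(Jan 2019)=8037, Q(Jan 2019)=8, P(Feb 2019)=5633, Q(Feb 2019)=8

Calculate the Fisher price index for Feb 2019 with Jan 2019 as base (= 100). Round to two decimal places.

Laspeyres component (base-period weights):
ΣP(Feb 2019)Q(Jan 2019) = 85×10 + 120×14 + 963×2 + 5633×8 = 850 + 1680 + 1926 + 45064 = 49520
ΣP(Jan 2019)Q(Jan 2019) = 103×10 + 138×14 + 739×2 + 8037×8 = 1030 + 1932 + 1478 + 64296 = 68736
L = 49520 / 68736 × 100 = 72.0438
Paasche component (current-period weights):
ΣP(Feb 2019)Q(Feb 2019) = 85×8 + 120×13 + 963×2 + 5633×8 = 680 + 1560 + 1926 + 45064 = 49230
ΣP(Jan 2019)Q(Feb 2019) = 103×8 + 138×13 + 739×2 + 8037×8 = 824 + 1794 + 1478 + 64296 = 68392
P = 49230 / 68392 × 100 = 71.9821
Fisher = √(L × P) = √(72.0438 × 71.9821) = 72.0129

72.01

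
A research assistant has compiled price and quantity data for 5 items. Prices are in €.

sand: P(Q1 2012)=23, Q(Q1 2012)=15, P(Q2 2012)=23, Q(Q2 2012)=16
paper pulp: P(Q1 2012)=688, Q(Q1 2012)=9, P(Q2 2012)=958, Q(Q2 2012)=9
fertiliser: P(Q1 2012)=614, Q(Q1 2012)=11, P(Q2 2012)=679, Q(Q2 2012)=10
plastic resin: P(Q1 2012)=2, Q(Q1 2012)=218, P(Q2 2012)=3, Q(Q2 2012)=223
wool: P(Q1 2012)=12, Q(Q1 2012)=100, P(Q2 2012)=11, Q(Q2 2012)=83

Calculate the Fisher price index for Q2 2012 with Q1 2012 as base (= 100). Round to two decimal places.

122.31

Laspeyres component (base-period weights):
ΣP(Q2 2012)Q(Q1 2012) = 23×15 + 958×9 + 679×11 + 3×218 + 11×100 = 345 + 8622 + 7469 + 654 + 1100 = 18190
ΣP(Q1 2012)Q(Q1 2012) = 23×15 + 688×9 + 614×11 + 2×218 + 12×100 = 345 + 6192 + 6754 + 436 + 1200 = 14927
L = 18190 / 14927 × 100 = 121.8597
Paasche component (current-period weights):
ΣP(Q2 2012)Q(Q2 2012) = 23×16 + 958×9 + 679×10 + 3×223 + 11×83 = 368 + 8622 + 6790 + 669 + 913 = 17362
ΣP(Q1 2012)Q(Q2 2012) = 23×16 + 688×9 + 614×10 + 2×223 + 12×83 = 368 + 6192 + 6140 + 446 + 996 = 14142
P = 17362 / 14142 × 100 = 122.7691
Fisher = √(L × P) = √(121.8597 × 122.7691) = 122.3135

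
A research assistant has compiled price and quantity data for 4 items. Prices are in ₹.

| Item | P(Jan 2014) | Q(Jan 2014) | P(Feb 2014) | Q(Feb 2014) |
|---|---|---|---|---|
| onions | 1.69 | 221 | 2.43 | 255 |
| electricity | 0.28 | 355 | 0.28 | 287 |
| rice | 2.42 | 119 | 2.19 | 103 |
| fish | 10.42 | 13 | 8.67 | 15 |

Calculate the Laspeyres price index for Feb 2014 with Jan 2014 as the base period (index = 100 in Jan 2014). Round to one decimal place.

112.7

Laspeyres price index uses base-period quantities as weights.
ΣP(Feb 2014)·Q(Jan 2014) = 2.43×221 + 0.28×355 + 2.19×119 + 8.67×13 = 537.03 + 99.4 + 260.61 + 112.71 = 1009.75
ΣP(Jan 2014)·Q(Jan 2014) = 1.69×221 + 0.28×355 + 2.42×119 + 10.42×13 = 373.49 + 99.4 + 287.98 + 135.46 = 896.33
Index = 1009.75 / 896.33 × 100 = 112.6538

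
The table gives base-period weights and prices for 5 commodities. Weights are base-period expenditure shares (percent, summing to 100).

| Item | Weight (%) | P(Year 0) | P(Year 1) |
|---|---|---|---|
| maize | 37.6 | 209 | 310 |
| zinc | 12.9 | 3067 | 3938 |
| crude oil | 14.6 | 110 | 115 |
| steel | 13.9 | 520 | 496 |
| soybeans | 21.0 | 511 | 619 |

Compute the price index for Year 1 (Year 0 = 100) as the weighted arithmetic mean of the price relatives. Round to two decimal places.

maize: 37.6 × (310/209) = 37.6 × 1.483254 = 55.7703
zinc: 12.9 × (3938/3067) = 12.9 × 1.283991 = 16.5635
crude oil: 14.6 × (115/110) = 14.6 × 1.045455 = 15.2636
steel: 13.9 × (496/520) = 13.9 × 0.953846 = 13.2585
soybeans: 21.0 × (619/511) = 21.0 × 1.211350 = 25.4384
Index = Σ wᵢ·(p₁ᵢ/p₀ᵢ) = 55.7703 + 16.5635 + 15.2636 + 13.2585 + 25.4384 = 126.2943

126.29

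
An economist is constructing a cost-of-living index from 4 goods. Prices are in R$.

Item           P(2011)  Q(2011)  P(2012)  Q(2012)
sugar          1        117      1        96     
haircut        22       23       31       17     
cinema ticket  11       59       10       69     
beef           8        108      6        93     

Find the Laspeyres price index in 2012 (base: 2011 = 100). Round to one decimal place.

96.8

Laspeyres price index uses base-period quantities as weights.
ΣP(2012)·Q(2011) = 1×117 + 31×23 + 10×59 + 6×108 = 117 + 713 + 590 + 648 = 2068
ΣP(2011)·Q(2011) = 1×117 + 22×23 + 11×59 + 8×108 = 117 + 506 + 649 + 864 = 2136
Index = 2068 / 2136 × 100 = 96.8165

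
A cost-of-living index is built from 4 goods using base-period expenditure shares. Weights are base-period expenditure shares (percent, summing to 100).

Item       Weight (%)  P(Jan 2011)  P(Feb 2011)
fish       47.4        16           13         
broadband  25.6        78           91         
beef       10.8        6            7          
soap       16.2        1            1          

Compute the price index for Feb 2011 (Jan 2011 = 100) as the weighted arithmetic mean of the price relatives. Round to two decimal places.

97.18

fish: 47.4 × (13/16) = 47.4 × 0.812500 = 38.5125
broadband: 25.6 × (91/78) = 25.6 × 1.166667 = 29.8667
beef: 10.8 × (7/6) = 10.8 × 1.166667 = 12.6000
soap: 16.2 × (1/1) = 16.2 × 1.000000 = 16.2000
Index = Σ wᵢ·(p₁ᵢ/p₀ᵢ) = 38.5125 + 29.8667 + 12.6000 + 16.2000 = 97.1792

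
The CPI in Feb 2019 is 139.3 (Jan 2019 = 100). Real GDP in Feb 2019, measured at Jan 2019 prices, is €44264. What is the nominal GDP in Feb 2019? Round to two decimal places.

Nominal = Real × (Index/100) = 44264 × (139.3/100)
        = 44264 × 1.393 = 61659.7520

61659.75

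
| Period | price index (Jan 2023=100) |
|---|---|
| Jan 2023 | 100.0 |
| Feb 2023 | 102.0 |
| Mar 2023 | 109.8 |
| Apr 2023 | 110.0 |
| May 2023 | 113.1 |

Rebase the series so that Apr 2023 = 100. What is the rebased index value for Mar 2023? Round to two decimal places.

99.82

Rebased(Mar 2023) = 109.8 / 110.0 × 100 = 99.8182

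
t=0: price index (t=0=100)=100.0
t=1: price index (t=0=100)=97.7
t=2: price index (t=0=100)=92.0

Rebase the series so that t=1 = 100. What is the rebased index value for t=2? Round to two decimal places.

Rebased(t=2) = 92.0 / 97.7 × 100 = 94.1658

94.17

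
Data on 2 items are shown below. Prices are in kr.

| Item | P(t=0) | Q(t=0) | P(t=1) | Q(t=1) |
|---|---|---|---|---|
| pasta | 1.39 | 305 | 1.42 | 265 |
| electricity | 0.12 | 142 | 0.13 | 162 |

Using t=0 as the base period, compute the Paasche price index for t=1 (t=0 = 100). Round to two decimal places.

102.47

Paasche price index uses current-period quantities as weights.
ΣP(t=1)·Q(t=1) = 1.42×265 + 0.13×162 = 376.3 + 21.06 = 397.36
ΣP(t=0)·Q(t=1) = 1.39×265 + 0.12×162 = 368.35 + 19.44 = 387.79
Index = 397.36 / 387.79 × 100 = 102.4678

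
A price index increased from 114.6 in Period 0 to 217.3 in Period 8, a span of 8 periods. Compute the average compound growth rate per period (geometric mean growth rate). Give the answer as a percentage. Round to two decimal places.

8.33%

Growth factor = (217.3/114.6)^(1/8) = (1.896161)^(1/8) = 1.083264
Growth rate = 1.083264 − 1 = 0.083264 = 8.3264%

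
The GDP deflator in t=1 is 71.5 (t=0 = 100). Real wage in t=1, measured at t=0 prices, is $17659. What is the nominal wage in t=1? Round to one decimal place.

Nominal = Real × (Index/100) = 17659 × (71.5/100)
        = 17659 × 0.715 = 12626.1850

12626.2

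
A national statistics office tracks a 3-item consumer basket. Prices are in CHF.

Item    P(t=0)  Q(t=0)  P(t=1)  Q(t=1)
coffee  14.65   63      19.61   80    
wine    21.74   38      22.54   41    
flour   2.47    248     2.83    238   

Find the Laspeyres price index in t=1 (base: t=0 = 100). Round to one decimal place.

118.3

Laspeyres price index uses base-period quantities as weights.
ΣP(t=1)·Q(t=0) = 19.61×63 + 22.54×38 + 2.83×248 = 1235.43 + 856.52 + 701.84 = 2793.79
ΣP(t=0)·Q(t=0) = 14.65×63 + 21.74×38 + 2.47×248 = 922.95 + 826.12 + 612.56 = 2361.63
Index = 2793.79 / 2361.63 × 100 = 118.2992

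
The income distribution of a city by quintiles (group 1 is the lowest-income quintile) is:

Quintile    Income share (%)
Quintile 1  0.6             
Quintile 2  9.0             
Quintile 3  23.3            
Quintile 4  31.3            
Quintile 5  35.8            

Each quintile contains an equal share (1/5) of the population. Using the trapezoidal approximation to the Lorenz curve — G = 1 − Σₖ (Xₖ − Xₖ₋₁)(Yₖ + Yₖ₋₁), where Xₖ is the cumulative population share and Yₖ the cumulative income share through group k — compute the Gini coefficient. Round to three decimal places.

Cumulative income shares Yₖ: 0.0060, 0.0960, 0.3290, 0.6420, 1.0000
Σ (Xₖ−Xₖ₋₁)(Yₖ+Yₖ₋₁) = (1/5)(0.0060+0.0000) + (1/5)(0.0960+0.0060) + (1/5)(0.3290+0.0960) + (1/5)(0.6420+0.3290) + (1/5)(1.0000+0.6420)
  = 0.0012 + 0.0204 + 0.0850 + 0.1942 + 0.3284 = 0.6292
G = 1 − 0.6292 = 0.3708

0.371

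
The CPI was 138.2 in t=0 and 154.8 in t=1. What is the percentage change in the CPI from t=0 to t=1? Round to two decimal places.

12.01%

Change = (154.8 − 138.2) / 138.2 × 100
       = 16.6 / 138.2 × 100 = 12.0116%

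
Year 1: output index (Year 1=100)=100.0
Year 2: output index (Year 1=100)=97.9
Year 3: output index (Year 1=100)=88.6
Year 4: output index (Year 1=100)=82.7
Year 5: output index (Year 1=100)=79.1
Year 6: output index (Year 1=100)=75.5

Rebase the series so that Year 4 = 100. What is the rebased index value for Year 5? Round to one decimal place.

Rebased(Year 5) = 79.1 / 82.7 × 100 = 95.6469

95.6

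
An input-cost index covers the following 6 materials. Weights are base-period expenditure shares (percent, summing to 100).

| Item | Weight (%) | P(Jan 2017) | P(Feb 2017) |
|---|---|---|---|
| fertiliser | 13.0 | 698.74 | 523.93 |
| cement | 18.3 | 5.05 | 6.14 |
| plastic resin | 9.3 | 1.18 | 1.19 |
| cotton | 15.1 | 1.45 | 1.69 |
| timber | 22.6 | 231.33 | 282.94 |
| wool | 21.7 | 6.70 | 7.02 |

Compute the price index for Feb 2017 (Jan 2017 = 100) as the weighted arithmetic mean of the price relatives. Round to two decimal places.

109.35

fertiliser: 13.0 × (523.93/698.74) = 13.0 × 0.749821 = 9.7477
cement: 18.3 × (6.14/5.05) = 18.3 × 1.215842 = 22.2499
plastic resin: 9.3 × (1.19/1.18) = 9.3 × 1.008475 = 9.3788
cotton: 15.1 × (1.69/1.45) = 15.1 × 1.165517 = 17.5993
timber: 22.6 × (282.94/231.33) = 22.6 × 1.223101 = 27.6421
wool: 21.7 × (7.02/6.70) = 21.7 × 1.047761 = 22.7364
Index = Σ wᵢ·(p₁ᵢ/p₀ᵢ) = 9.7477 + 22.2499 + 9.3788 + 17.5993 + 27.6421 + 22.7364 = 109.3542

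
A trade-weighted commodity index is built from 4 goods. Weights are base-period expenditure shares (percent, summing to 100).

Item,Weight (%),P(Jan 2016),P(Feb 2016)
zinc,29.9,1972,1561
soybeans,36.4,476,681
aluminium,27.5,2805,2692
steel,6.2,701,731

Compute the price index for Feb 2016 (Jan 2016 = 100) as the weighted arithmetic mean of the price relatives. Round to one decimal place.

108.6

zinc: 29.9 × (1561/1972) = 29.9 × 0.791582 = 23.6683
soybeans: 36.4 × (681/476) = 36.4 × 1.430672 = 52.0765
aluminium: 27.5 × (2692/2805) = 27.5 × 0.959715 = 26.3922
steel: 6.2 × (731/701) = 6.2 × 1.042796 = 6.4653
Index = Σ wᵢ·(p₁ᵢ/p₀ᵢ) = 23.6683 + 52.0765 + 26.3922 + 6.4653 = 108.6023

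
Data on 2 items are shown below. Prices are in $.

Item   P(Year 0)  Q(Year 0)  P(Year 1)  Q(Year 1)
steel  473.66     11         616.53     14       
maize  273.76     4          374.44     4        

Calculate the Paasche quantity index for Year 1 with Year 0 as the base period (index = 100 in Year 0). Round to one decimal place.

122.3

Paasche quantity index uses current-period prices as weights.
ΣP(Year 1)·Q(Year 1) = 616.53×14 + 374.44×4 = 8631.42 + 1497.76 = 10129.18
ΣP(Year 1)·Q(Year 0) = 616.53×11 + 374.44×4 = 6781.83 + 1497.76 = 8279.59
Index = 10129.18 / 8279.59 × 100 = 122.3391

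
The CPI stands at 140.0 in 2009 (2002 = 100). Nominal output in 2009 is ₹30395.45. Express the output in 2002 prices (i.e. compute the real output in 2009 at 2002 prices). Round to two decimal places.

Real = Nominal ÷ (Index/100) = 30395.45 ÷ (140.0/100)
     = 30395.45 ÷ 1.400 = 21711.0357

21711.04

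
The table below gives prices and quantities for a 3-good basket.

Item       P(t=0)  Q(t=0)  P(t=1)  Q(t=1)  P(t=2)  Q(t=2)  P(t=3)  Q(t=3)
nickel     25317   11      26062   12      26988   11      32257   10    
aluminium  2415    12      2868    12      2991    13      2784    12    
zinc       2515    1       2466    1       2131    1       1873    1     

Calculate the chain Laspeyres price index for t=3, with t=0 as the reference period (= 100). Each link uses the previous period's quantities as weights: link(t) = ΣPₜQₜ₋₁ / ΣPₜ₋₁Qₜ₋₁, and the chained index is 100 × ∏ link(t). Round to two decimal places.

125.63

Link t=0→t=1:
ΣP(t=1)Q(t=0) = 26062×11 + 2868×12 + 2466×1 = 286682 + 34416 + 2466 = 323564
ΣP(t=0)Q(t=0) = 25317×11 + 2415×12 + 2515×1 = 278487 + 28980 + 2515 = 309982
link = 323564/309982 = 1.043815
Link t=1→t=2:
ΣP(t=2)Q(t=1) = 26988×12 + 2991×12 + 2131×1 = 323856 + 35892 + 2131 = 361879
ΣP(t=1)Q(t=1) = 26062×12 + 2868×12 + 2466×1 = 312744 + 34416 + 2466 = 349626
link = 361879/349626 = 1.035046
Link t=2→t=3:
ΣP(t=3)Q(t=2) = 32257×11 + 2784×13 + 1873×1 = 354827 + 36192 + 1873 = 392892
ΣP(t=2)Q(t=2) = 26988×11 + 2991×13 + 2131×1 = 296868 + 38883 + 2131 = 337882
link = 392892/337882 = 1.162808
Chained index = 100 × 1.043815 × 1.035046 × 1.162808 = 125.6295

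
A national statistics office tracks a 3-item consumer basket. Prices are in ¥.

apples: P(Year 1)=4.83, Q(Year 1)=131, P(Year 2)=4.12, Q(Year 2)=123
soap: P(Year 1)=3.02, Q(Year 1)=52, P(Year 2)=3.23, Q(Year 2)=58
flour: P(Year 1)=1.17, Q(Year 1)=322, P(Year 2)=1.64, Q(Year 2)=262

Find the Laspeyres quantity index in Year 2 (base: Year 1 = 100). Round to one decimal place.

Laspeyres quantity index uses base-period prices as weights.
ΣP(Year 1)·Q(Year 2) = 4.83×123 + 3.02×58 + 1.17×262 = 594.09 + 175.16 + 306.54 = 1075.79
ΣP(Year 1)·Q(Year 1) = 4.83×131 + 3.02×52 + 1.17×322 = 632.73 + 157.04 + 376.74 = 1166.51
Index = 1075.79 / 1166.51 × 100 = 92.2230

92.2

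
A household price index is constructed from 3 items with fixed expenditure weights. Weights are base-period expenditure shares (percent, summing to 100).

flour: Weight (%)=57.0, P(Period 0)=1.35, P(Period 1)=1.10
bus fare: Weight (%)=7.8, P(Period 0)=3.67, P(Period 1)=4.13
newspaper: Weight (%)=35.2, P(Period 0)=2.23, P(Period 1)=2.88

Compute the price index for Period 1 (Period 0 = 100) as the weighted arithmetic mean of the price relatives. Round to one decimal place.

flour: 57.0 × (1.10/1.35) = 57.0 × 0.814815 = 46.4444
bus fare: 7.8 × (4.13/3.67) = 7.8 × 1.125341 = 8.7777
newspaper: 35.2 × (2.88/2.23) = 35.2 × 1.291480 = 45.4601
Index = Σ wᵢ·(p₁ᵢ/p₀ᵢ) = 46.4444 + 8.7777 + 45.4601 = 100.6822

100.7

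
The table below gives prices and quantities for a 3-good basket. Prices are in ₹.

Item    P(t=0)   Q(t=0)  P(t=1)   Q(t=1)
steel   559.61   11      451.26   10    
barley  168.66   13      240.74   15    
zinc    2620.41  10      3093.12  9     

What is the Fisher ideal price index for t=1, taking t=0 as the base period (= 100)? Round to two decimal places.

Laspeyres component (base-period weights):
ΣP(t=1)Q(t=0) = 451.26×11 + 240.74×13 + 3093.12×10 = 4963.86 + 3129.62 + 30931.2 = 39024.68
ΣP(t=0)Q(t=0) = 559.61×11 + 168.66×13 + 2620.41×10 = 6155.71 + 2192.58 + 26204.1 = 34552.39
L = 39024.68 / 34552.39 × 100 = 112.9435
Paasche component (current-period weights):
ΣP(t=1)Q(t=1) = 451.26×10 + 240.74×15 + 3093.12×9 = 4512.6 + 3611.1 + 27838.08 = 35961.78
ΣP(t=0)Q(t=1) = 559.61×10 + 168.66×15 + 2620.41×9 = 5596.1 + 2529.9 + 23583.69 = 31709.69
P = 35961.78 / 31709.69 × 100 = 113.4094
Fisher = √(L × P) = √(112.9435 × 113.4094) = 113.1762

113.18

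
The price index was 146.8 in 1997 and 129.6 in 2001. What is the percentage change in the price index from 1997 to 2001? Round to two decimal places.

-11.72%

Change = (129.6 − 146.8) / 146.8 × 100
       = -17.2 / 146.8 × 100 = -11.7166%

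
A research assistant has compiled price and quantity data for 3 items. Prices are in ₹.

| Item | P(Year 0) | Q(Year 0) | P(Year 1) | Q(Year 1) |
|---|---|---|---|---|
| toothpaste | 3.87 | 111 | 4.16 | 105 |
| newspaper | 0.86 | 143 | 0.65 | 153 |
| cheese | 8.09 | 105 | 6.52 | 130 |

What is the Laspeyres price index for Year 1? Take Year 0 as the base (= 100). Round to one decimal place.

88.4

Laspeyres price index uses base-period quantities as weights.
ΣP(Year 1)·Q(Year 0) = 4.16×111 + 0.65×143 + 6.52×105 = 461.76 + 92.95 + 684.6 = 1239.31
ΣP(Year 0)·Q(Year 0) = 3.87×111 + 0.86×143 + 8.09×105 = 429.57 + 122.98 + 849.45 = 1402
Index = 1239.31 / 1402 × 100 = 88.3959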